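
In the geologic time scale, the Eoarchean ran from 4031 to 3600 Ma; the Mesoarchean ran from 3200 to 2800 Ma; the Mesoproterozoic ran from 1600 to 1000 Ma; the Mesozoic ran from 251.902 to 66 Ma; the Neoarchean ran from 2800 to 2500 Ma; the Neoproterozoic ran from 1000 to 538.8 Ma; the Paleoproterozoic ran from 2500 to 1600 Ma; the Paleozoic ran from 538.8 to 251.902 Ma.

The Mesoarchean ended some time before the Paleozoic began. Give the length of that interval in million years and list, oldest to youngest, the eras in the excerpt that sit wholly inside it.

2261.2 million years; Neoarchean, Paleoproterozoic, Mesoproterozoic, Neoproterozoic

End of Mesoarchean = 2800 Ma; start of Paleozoic = 538.8 Ma.
Gap = 2800 − 538.8 = 2261.2 Myr.
Eras wholly inside 2800–538.8 Ma: Neoarchean (2800–2500), Paleoproterozoic (2500–1600), Mesoproterozoic (1600–1000), Neoproterozoic (1000–538.8).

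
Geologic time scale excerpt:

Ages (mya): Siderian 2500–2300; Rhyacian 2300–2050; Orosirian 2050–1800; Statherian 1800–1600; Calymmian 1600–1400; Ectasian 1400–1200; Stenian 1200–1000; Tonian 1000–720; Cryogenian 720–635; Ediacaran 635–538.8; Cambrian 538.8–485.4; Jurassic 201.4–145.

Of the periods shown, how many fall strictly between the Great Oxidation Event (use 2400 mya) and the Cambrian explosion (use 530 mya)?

9

The older date is 2400 Ma and the younger is 530 Ma.
Periods with start < 2400 and end > 530 Ma: Rhyacian (2300–2050), Orosirian (2050–1800), Statherian (1800–1600), Calymmian (1600–1400), Ectasian (1400–1200), Stenian (1200–1000), Tonian (1000–720), Cryogenian (720–635), Ediacaran (635–538.8).
That is 9 complete periods.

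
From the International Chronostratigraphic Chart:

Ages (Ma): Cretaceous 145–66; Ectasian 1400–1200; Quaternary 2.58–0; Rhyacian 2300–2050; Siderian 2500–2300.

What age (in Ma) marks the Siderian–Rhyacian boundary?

2300 Ma

The Siderian ends and the Rhyacian begins at 2300 Ma.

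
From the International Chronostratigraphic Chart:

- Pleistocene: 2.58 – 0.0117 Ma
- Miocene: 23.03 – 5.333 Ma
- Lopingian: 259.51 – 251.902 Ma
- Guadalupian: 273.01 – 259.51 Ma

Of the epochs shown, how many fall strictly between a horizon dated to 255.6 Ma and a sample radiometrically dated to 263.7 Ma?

0

Checking each listed span, none has both start < 263.7 Ma and end > 255.6 Ma — every epoch straddles one of the two dates or lies outside them — so the count is 0.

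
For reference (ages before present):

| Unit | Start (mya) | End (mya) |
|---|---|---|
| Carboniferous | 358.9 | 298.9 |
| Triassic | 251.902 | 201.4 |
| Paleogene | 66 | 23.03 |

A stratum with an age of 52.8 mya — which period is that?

52.8 Ma lies between 66 and 23.03 Ma, so it falls in the Paleogene.

Paleogene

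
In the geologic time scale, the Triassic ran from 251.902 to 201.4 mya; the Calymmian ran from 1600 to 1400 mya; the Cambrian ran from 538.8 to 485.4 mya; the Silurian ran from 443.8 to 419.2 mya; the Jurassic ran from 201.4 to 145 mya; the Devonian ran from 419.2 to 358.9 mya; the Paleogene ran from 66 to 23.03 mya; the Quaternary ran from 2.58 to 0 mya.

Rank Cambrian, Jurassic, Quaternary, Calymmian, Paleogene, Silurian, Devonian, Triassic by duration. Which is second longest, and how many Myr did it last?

Durations: Cambrian 53.4; Jurassic 56.4; Quaternary 2.58; Calymmian 200; Paleogene 42.97; Silurian 24.6; Devonian 60.3; Triassic 50.502 Myr.
Sorted longest-first: Calymmian (200), Devonian (60.3), Jurassic (56.4), Cambrian (53.4), Triassic (50.502), Paleogene (42.97), Silurian (24.6), Quaternary (2.58).
The second longest is Devonian at 60.3 Myr.

Devonian, 60.3 million years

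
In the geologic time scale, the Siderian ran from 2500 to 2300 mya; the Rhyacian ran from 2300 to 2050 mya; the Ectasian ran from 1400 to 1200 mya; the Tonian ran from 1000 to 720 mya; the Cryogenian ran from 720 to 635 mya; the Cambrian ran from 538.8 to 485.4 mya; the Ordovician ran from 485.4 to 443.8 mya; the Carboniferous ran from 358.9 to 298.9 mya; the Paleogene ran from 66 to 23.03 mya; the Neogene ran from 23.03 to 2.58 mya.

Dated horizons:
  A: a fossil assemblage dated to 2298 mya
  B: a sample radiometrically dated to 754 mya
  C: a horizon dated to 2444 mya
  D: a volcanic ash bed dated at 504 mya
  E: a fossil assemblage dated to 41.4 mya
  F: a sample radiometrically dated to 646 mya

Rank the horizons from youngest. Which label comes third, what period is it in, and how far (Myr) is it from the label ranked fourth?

F, in the Cryogenian; 108 million years to B

Sorted youngest-first by Ma: E (41.4), D (504), F (646), B (754), A (2298), C (2444).
The third youngest is F at 646 Ma, which lies in 720–635 Ma: the Cryogenian.
The fourth youngest is B at 754 Ma; separation = |646 − 754| = 108 Myr.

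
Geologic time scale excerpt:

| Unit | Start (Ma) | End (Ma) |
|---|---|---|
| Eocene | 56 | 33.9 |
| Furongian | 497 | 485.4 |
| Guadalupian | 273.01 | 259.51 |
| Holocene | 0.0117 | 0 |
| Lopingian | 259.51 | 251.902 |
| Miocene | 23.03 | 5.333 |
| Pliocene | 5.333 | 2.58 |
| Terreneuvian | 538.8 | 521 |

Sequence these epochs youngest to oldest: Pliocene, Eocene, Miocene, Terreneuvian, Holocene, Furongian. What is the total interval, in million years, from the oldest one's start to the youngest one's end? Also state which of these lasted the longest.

From the excerpt: Pliocene 5.333–2.58; Eocene 56–33.9; Miocene 23.03–5.333; Terreneuvian 538.8–521; Holocene 0.0117–0; Furongian 497–485.4 (Ma).
Larger Ma is earlier, so the oldest is Terreneuvian and the youngest is Holocene; youngest to oldest: Holocene, Pliocene, Miocene, Eocene, Furongian, Terreneuvian.
Oldest start 538.8 minus youngest end 0 gives 538.8 Myr overall.
Individual lengths (start − end): Terreneuvian 17.8; Eocene 22.1; Holocene 0.0117; Pliocene 2.753; Miocene 17.697; Furongian 11.6. The largest is Eocene at 22.1 Myr.

Holocene → Pliocene → Miocene → Eocene → Furongian → Terreneuvian; total span 538.8 Myr; longest is Eocene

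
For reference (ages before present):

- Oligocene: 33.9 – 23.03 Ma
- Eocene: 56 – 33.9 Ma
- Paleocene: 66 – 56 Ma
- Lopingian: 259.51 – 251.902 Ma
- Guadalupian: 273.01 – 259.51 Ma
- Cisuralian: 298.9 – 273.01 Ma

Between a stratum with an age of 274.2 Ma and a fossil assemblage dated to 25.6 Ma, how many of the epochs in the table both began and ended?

4

The older date is 274.2 Ma and the younger is 25.6 Ma.
Epochs with start < 274.2 and end > 25.6 Ma: Guadalupian (273.01–259.51), Lopingian (259.51–251.902), Paleocene (66–56), Eocene (56–33.9).
That is 4 complete epochs.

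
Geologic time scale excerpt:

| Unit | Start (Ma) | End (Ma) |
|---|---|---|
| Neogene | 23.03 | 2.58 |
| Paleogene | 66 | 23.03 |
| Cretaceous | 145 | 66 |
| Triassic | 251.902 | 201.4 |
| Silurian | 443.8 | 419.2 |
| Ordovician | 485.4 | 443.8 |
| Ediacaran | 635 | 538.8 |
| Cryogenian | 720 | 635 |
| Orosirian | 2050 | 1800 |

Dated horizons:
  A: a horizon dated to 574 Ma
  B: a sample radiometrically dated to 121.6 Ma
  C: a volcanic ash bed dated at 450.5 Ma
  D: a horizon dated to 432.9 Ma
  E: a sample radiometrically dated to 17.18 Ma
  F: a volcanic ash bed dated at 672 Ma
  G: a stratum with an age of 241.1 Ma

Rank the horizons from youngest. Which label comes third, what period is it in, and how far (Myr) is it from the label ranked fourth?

Sorted youngest-first by Ma: E (17.18), B (121.6), G (241.1), D (432.9), C (450.5), A (574), F (672).
The third youngest is G at 241.1 Ma, which lies in 251.902–201.4 Ma: the Triassic.
The fourth youngest is D at 432.9 Ma; separation = |241.1 − 432.9| = 191.8 Myr.

G, in the Triassic; 191.8 million years to D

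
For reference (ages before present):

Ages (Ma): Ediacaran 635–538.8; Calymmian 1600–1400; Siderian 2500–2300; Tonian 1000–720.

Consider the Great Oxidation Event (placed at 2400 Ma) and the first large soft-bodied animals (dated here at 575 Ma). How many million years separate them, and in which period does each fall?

1825 million years apart; the first in the Siderian, the second in the Ediacaran

Elapsed time: 2400 − 575 = 1825 Myr.
2400 Ma lies within 2500–2300 Ma: Siderian.
575 Ma lies within 635–538.8 Ma: Ediacaran.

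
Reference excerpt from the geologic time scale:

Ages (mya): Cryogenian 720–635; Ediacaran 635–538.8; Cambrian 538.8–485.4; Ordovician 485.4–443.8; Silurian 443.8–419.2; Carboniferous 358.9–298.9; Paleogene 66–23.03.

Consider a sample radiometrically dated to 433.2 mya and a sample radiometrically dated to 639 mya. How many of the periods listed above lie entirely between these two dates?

639 Ma sits inside the Cryogenian (720–635) and 433.2 Ma inside the Silurian (443.8–419.2); neither of those is wholly between the two dates.
The listed periods lying completely between them are Ediacaran, Cambrian, Ordovician — 3 in all.

3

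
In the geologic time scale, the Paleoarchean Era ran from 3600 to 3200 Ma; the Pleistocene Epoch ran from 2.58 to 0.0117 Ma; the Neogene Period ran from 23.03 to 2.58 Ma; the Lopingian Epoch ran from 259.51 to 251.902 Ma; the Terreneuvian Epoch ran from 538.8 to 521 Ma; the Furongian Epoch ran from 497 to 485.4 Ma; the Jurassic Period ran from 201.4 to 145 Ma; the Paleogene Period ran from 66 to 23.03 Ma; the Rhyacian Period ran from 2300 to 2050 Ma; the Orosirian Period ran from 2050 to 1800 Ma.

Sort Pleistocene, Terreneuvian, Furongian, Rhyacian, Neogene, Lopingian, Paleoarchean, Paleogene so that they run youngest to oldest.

Read off each span (Ma): Pleistocene 2.58–0.0117; Terreneuvian 538.8–521; Furongian 497–485.4; Rhyacian 2300–2050; Neogene 23.03–2.58; Lopingian 259.51–251.902; Paleoarchean 3600–3200; Paleogene 66–23.03.
Larger Ma is older, so oldest→youngest is Paleoarchean, Rhyacian, Terreneuvian, Furongian, Lopingian, Paleogene, Neogene, Pleistocene; reverse it for youngest→oldest.

Pleistocene, Neogene, Paleogene, Lopingian, Furongian, Terreneuvian, Rhyacian, Paleoarchean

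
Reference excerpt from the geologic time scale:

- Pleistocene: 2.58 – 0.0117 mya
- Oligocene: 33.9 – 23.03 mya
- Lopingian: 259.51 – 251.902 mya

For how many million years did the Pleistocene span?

2.58 − 0.0117 = 2.5683 million years.

2.5683 million years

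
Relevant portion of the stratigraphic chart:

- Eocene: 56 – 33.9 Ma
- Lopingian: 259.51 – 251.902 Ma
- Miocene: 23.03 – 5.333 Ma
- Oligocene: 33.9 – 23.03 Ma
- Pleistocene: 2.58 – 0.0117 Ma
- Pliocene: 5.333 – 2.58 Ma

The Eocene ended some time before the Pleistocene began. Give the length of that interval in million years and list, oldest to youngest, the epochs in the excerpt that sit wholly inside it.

End of Eocene = 33.9 Ma; start of Pleistocene = 2.58 Ma.
Gap = 33.9 − 2.58 = 31.32 Myr.
Epochs wholly inside 33.9–2.58 Ma: Oligocene (33.9–23.03), Miocene (23.03–5.333), Pliocene (5.333–2.58).

31.32 million years; Oligocene, Miocene, Pliocene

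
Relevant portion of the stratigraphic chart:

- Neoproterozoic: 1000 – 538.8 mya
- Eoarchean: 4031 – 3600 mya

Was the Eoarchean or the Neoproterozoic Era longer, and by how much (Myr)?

Neoproterozoic, by 30.2 million years

Eoarchean: 4031 − 3600 = 431 Myr.
Neoproterozoic: 1000 − 538.8 = 461.2 Myr.
Difference: 461.2 − 431 = 30.2 Myr, so the Neoproterozoic was longer.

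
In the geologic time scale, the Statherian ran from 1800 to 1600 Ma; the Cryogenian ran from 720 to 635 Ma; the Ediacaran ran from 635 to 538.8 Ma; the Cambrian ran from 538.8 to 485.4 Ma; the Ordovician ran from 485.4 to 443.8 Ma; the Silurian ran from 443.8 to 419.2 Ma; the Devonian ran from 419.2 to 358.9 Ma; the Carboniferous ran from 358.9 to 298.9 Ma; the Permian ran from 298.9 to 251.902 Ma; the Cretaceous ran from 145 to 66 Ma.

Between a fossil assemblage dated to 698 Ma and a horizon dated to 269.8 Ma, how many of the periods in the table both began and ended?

The older date is 698 Ma and the younger is 269.8 Ma.
Periods with start < 698 and end > 269.8 Ma: Ediacaran (635–538.8), Cambrian (538.8–485.4), Ordovician (485.4–443.8), Silurian (443.8–419.2), Devonian (419.2–358.9), Carboniferous (358.9–298.9).
That is 6 complete periods.

6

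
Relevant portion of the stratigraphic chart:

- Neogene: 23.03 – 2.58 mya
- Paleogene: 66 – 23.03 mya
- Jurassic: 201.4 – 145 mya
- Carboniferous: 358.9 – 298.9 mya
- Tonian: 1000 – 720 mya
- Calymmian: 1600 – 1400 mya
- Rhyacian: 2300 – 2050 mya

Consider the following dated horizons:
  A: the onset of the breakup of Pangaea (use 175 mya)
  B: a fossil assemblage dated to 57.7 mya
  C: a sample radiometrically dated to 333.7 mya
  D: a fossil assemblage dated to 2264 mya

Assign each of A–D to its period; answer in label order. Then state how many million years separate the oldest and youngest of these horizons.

Match each age against the start–end ranges in the excerpt: A = 175 Ma → Jurassic (201.4–145); B = 57.7 Ma → Paleogene (66–23.03); C = 333.7 Ma → Carboniferous (358.9–298.9); D = 2264 Ma → Rhyacian (2300–2050).
The largest age is 2264 Ma and the smallest is 57.7 Ma; their difference is 2206.3 Myr.

A — Jurassic; B — Paleogene; C — Carboniferous; D — Rhyacian; span 2206.3 million years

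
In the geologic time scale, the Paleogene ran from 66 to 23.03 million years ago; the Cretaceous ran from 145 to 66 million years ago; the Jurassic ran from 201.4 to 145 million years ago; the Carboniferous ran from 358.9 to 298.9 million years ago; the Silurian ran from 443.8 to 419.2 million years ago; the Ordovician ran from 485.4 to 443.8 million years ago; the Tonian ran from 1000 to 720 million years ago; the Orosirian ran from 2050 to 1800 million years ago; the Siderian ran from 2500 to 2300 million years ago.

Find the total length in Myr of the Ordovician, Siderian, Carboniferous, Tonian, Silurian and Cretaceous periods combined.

Each duration: Ordovician = 41.6; Siderian = 200; Carboniferous = 60; Tonian = 280; Silurian = 24.6; Cretaceous = 79.
Sum: 41.6 + 200 + 60 + 280 + 24.6 + 79 = 685.2 Myr.

685.2 million years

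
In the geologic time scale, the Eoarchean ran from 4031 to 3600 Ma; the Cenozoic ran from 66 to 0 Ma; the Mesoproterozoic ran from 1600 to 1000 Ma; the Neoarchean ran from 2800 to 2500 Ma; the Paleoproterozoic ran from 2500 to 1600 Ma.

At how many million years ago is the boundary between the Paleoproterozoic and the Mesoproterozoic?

The Paleoproterozoic ends and the Mesoproterozoic begins at 1600 Ma.

1600 Ma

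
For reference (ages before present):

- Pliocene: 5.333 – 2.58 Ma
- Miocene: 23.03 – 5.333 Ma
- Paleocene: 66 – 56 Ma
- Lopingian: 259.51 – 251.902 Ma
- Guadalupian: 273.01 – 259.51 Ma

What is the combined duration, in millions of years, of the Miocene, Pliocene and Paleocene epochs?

Each duration: Miocene = 17.697; Pliocene = 2.753; Paleocene = 10.
Sum: 17.697 + 2.753 + 10 = 30.45 Myr.

30.45 million years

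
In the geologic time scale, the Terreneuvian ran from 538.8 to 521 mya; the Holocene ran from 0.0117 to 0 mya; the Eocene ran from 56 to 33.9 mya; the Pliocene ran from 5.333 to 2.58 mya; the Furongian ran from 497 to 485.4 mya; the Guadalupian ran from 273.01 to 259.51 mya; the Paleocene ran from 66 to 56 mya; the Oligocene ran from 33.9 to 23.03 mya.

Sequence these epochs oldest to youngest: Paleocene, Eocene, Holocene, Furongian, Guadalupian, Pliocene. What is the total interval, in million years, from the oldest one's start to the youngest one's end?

Start ages (Ma): Furongian 497, Guadalupian 273.01, Paleocene 66, Eocene 56, Pliocene 5.333, Holocene 0.0117.
Ordered oldest to youngest: Furongian, Guadalupian, Paleocene, Eocene, Pliocene, Holocene.
Span = 497 − 0 = 497 Myr.

Furongian → Guadalupian → Paleocene → Eocene → Pliocene → Holocene; total span 497 Myr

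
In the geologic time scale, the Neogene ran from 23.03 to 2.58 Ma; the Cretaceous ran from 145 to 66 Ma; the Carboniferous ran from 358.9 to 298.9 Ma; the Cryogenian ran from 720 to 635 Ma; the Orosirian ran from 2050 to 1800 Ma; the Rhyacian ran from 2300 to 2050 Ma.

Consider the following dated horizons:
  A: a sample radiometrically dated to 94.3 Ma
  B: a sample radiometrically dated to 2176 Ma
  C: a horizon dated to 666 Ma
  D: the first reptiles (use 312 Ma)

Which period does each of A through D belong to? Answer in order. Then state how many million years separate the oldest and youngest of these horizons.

A — Cretaceous; B — Rhyacian; C — Cryogenian; D — Carboniferous; span 2081.7 million years

A: 94.3 Ma lies in 145–66 Ma, so Cretaceous.
B: 2176 Ma lies in 2300–2050 Ma, so Rhyacian.
C: 666 Ma lies in 720–635 Ma, so Cryogenian.
D: 312 Ma lies in 358.9–298.9 Ma, so Carboniferous.
Oldest = 2176 Ma, youngest = 94.3 Ma → span 2081.7 Myr.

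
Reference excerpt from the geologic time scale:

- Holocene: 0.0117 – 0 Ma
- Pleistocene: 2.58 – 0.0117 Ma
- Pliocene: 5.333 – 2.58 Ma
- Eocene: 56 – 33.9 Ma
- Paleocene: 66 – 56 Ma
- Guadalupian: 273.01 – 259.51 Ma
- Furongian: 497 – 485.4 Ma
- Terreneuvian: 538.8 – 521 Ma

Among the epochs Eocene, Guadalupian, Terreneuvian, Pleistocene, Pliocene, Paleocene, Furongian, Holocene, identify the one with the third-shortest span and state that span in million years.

Durations: Eocene 22.1; Guadalupian 13.5; Terreneuvian 17.8; Pleistocene 2.5683; Pliocene 2.753; Paleocene 10; Furongian 11.6; Holocene 0.0117 Myr.
Sorted shortest-first: Holocene (0.0117), Pleistocene (2.5683), Pliocene (2.753), Paleocene (10), Furongian (11.6), Guadalupian (13.5), Terreneuvian (17.8), Eocene (22.1).
The third shortest is Pliocene at 2.753 Myr.

Pliocene, 2.753 million years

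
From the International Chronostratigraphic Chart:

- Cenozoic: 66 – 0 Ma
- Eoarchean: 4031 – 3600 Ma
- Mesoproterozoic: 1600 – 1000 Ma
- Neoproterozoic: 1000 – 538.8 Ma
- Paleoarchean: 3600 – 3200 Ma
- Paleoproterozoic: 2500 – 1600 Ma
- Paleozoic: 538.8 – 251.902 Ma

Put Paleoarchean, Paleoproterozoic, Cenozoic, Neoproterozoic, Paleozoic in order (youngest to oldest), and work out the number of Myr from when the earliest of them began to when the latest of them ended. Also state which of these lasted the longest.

Cenozoic → Paleozoic → Neoproterozoic → Paleoproterozoic → Paleoarchean; total span 3600 Myr; longest is Paleoproterozoic

From the excerpt: Paleoarchean 3600–3200; Paleoproterozoic 2500–1600; Cenozoic 66–0; Neoproterozoic 1000–538.8; Paleozoic 538.8–251.902 (Ma).
Larger Ma is earlier, so the oldest is Paleoarchean and the youngest is Cenozoic; youngest to oldest: Cenozoic, Paleozoic, Neoproterozoic, Paleoproterozoic, Paleoarchean.
Oldest start 3600 minus youngest end 0 gives 3600 Myr overall.
Individual lengths (start − end): Cenozoic 66; Paleoarchean 400; Neoproterozoic 461.2; Paleoproterozoic 900; Paleozoic 286.898. The largest is Paleoproterozoic at 900 Myr.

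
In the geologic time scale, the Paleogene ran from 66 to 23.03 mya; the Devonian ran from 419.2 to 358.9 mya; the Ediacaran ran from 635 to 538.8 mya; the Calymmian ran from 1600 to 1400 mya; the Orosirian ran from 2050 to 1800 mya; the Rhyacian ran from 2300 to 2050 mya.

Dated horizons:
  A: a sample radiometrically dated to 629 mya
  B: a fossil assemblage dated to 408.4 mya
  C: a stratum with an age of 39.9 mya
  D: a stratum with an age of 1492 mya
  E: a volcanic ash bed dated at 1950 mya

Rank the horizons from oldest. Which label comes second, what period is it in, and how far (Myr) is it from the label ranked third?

D, in the Calymmian; 863 million years to A

Sorted oldest-first by Ma: E (1950), D (1492), A (629), B (408.4), C (39.9).
The second oldest is D at 1492 Ma, which lies in 1600–1400 Ma: the Calymmian.
The third oldest is A at 629 Ma; separation = |1492 − 629| = 863 Myr.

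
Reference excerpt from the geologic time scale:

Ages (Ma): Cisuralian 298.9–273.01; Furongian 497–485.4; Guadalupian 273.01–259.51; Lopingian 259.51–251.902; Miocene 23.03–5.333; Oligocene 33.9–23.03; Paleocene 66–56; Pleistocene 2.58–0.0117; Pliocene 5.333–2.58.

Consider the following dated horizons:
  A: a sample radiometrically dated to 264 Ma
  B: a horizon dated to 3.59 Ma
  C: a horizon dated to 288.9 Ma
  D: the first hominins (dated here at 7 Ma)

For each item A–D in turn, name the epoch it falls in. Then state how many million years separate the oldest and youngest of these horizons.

Match each age against the start–end ranges in the excerpt: A = 264 Ma → Guadalupian (273.01–259.51); B = 3.59 Ma → Pliocene (5.333–2.58); C = 288.9 Ma → Cisuralian (298.9–273.01); D = 7 Ma → Miocene (23.03–5.333).
The largest age is 288.9 Ma and the smallest is 3.59 Ma; their difference is 285.31 Myr.

A — Guadalupian; B — Pliocene; C — Cisuralian; D — Miocene; span 285.31 million years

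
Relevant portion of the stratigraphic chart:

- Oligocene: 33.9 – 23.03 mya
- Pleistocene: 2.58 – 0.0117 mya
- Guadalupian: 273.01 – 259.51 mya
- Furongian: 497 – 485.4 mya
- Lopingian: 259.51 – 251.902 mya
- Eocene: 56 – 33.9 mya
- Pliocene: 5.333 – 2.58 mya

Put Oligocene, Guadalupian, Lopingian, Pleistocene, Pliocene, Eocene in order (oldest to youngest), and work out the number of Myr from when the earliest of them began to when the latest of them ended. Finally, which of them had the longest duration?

Guadalupian, Lopingian, Eocene, Oligocene, Pliocene, Pleistocene; total span 272.9983 Myr; longest is Eocene

Start ages (Ma): Guadalupian 273.01, Lopingian 259.51, Eocene 56, Oligocene 33.9, Pliocene 5.333, Pleistocene 2.58.
Ordered oldest to youngest: Guadalupian, Lopingian, Eocene, Oligocene, Pliocene, Pleistocene.
Span = 273.01 − 0.0117 = 272.9983 Myr.
Durations: Pleistocene 2.5683, Guadalupian 13.5, Eocene 22.1, Lopingian 7.608, Oligocene 10.87, Pliocene 2.753 → longest is Eocene (22.1 Myr).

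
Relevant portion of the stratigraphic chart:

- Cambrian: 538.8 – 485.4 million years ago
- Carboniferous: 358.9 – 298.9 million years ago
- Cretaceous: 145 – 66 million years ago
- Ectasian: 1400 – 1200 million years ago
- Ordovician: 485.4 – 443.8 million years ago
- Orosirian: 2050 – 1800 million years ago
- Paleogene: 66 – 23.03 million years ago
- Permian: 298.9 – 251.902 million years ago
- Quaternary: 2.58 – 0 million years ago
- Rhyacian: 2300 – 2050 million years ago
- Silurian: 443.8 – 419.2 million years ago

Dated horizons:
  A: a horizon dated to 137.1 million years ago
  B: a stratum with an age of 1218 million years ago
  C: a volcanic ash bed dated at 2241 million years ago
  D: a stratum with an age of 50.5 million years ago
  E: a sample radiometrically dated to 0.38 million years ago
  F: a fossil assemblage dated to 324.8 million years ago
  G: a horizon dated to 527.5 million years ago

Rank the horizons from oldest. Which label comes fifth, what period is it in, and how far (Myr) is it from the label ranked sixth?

A, in the Cretaceous; 86.6 million years to D

Sorted oldest-first by Ma: C (2241), B (1218), G (527.5), F (324.8), A (137.1), D (50.5), E (0.38).
The fifth oldest is A at 137.1 Ma, which lies in 145–66 Ma: the Cretaceous.
The sixth oldest is D at 50.5 Ma; separation = |137.1 − 50.5| = 86.6 Myr.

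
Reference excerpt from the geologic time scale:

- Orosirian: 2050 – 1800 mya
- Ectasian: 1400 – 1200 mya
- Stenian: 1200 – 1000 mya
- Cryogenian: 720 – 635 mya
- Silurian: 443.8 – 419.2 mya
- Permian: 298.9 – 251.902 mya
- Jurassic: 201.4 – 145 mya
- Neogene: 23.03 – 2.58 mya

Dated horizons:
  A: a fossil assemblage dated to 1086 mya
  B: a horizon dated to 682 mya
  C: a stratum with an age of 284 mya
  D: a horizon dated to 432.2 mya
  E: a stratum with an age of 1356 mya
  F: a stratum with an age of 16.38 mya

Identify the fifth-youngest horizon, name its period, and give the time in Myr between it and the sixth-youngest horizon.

A, in the Stenian; 270 million years to E

Sorted youngest-first by Ma: F (16.38), C (284), D (432.2), B (682), A (1086), E (1356).
The fifth youngest is A at 1086 Ma, which lies in 1200–1000 Ma: the Stenian.
The sixth youngest is E at 1356 Ma; separation = |1086 − 1356| = 270 Myr.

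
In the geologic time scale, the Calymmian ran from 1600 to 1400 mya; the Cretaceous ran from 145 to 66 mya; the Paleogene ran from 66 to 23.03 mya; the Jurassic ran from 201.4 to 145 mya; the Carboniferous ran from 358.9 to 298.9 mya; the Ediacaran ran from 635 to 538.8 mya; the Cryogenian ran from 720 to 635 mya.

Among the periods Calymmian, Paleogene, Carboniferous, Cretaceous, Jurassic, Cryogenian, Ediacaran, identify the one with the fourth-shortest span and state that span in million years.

Durations: Calymmian 200; Paleogene 42.97; Carboniferous 60; Cretaceous 79; Jurassic 56.4; Cryogenian 85; Ediacaran 96.2 Myr.
Sorted shortest-first: Paleogene (42.97), Jurassic (56.4), Carboniferous (60), Cretaceous (79), Cryogenian (85), Ediacaran (96.2), Calymmian (200).
The fourth shortest is Cretaceous at 79 Myr.

Cretaceous, 79 million years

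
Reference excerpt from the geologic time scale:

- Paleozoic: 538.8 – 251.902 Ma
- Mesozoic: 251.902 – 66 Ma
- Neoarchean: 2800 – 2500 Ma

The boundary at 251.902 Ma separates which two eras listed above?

Paleozoic and Mesozoic

The Paleozoic ends at 251.902 Ma and the Mesozoic begins at 251.902 Ma, so they share that boundary.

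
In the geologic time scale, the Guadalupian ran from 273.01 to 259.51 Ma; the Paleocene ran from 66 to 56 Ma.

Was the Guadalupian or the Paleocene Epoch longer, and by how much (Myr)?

Guadalupian: 273.01 − 259.51 = 13.5 Myr.
Paleocene: 66 − 56 = 10 Myr.
Difference: 13.5 − 10 = 3.5 Myr, so the Guadalupian was longer.

Guadalupian, by 3.5 million years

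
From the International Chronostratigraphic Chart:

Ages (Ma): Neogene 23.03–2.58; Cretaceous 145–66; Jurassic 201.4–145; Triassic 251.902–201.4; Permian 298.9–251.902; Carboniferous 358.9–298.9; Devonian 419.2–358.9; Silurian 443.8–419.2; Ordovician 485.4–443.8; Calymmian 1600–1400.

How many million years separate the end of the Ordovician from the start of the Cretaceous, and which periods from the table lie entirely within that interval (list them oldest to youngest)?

298.8 million years; Silurian, Devonian, Carboniferous, Permian, Triassic, Jurassic

The Ordovician closes at 443.8 Ma and the Cretaceous opens at 145 Ma, so the interval is 443.8 − 145 = 298.8 Myr.
A period fits inside if it starts at or after 443.8 Ma and ends at or before 145 Ma; oldest first that gives Silurian, Devonian, Carboniferous, Permian, Triassic, Jurassic.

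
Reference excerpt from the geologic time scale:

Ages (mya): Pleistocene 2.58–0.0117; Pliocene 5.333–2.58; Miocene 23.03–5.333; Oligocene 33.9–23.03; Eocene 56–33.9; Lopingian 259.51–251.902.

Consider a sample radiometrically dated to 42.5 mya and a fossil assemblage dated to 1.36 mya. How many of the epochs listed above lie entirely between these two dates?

3

42.5 Ma sits inside the Eocene (56–33.9) and 1.36 Ma inside the Pleistocene (2.58–0.0117); neither of those is wholly between the two dates.
The listed epochs lying completely between them are Oligocene, Miocene, Pliocene — 3 in all.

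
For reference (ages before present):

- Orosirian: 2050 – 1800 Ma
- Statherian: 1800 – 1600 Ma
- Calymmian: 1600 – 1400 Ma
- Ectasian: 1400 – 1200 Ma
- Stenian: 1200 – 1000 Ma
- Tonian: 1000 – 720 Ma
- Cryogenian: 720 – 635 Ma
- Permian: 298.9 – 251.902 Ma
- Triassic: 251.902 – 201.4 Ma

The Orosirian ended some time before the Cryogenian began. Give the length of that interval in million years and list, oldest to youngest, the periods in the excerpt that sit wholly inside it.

1080 million years; Statherian, Calymmian, Ectasian, Stenian, Tonian

End of Orosirian = 1800 Ma; start of Cryogenian = 720 Ma.
Gap = 1800 − 720 = 1080 Myr.
Periods wholly inside 1800–720 Ma: Statherian (1800–1600), Calymmian (1600–1400), Ectasian (1400–1200), Stenian (1200–1000), Tonian (1000–720).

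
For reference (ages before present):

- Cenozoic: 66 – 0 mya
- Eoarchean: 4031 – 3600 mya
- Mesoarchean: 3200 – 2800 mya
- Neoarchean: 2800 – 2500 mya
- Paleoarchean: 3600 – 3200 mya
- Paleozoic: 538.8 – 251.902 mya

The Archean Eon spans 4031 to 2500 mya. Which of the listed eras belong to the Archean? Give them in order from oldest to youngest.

Eoarchean, Paleoarchean, Mesoarchean, Neoarchean

Eras with both bounds inside 4031–2500 Ma: Eoarchean (4031–3600), Paleoarchean (3600–3200), Mesoarchean (3200–2800), Neoarchean (2800–2500).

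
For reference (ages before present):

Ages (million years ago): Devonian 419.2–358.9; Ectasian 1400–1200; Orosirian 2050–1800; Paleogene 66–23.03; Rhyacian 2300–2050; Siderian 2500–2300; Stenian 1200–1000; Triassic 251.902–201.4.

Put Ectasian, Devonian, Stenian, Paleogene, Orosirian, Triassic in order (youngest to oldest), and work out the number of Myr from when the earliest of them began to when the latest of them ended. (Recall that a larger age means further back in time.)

Paleogene, Triassic, Devonian, Stenian, Ectasian, Orosirian; total span 2026.97 Myr

From the excerpt: Ectasian 1400–1200; Devonian 419.2–358.9; Stenian 1200–1000; Paleogene 66–23.03; Orosirian 2050–1800; Triassic 251.902–201.4 (Ma).
Larger Ma is earlier, so the oldest is Orosirian and the youngest is Paleogene; youngest to oldest: Paleogene, Triassic, Devonian, Stenian, Ectasian, Orosirian.
Oldest start 2050 minus youngest end 23.03 gives 2026.97 Myr overall.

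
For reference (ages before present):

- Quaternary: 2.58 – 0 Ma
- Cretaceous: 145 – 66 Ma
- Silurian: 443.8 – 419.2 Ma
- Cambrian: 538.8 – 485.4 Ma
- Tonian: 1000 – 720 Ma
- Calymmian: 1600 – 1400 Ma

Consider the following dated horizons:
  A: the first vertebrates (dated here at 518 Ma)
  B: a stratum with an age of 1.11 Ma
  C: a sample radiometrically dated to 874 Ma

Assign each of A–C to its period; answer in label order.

A: 518 Ma lies in 538.8–485.4 Ma, so Cambrian.
B: 1.11 Ma lies in 2.58–0 Ma, so Quaternary.
C: 874 Ma lies in 1000–720 Ma, so Tonian.

A — Cambrian; B — Quaternary; C — Tonian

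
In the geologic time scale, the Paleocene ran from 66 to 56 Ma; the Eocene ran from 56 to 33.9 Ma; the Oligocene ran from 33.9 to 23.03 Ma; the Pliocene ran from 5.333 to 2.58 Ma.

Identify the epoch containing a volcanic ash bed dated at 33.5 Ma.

33.5 Ma lies between 33.9 and 23.03 Ma, so it falls in the Oligocene.

Oligocene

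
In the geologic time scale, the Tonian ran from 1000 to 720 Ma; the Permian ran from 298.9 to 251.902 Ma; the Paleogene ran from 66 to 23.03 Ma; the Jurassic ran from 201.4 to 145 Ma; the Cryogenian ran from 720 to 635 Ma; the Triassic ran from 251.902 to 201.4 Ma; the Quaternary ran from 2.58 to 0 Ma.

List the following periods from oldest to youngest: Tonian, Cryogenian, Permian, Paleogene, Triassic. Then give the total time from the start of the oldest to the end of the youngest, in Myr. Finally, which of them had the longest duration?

Tonian, Cryogenian, Permian, Triassic, Paleogene; total span 976.97 Myr; longest is Tonian

Start ages (Ma): Tonian 1000, Cryogenian 720, Permian 298.9, Triassic 251.902, Paleogene 66.
Ordered oldest to youngest: Tonian, Cryogenian, Permian, Triassic, Paleogene.
Span = 1000 − 23.03 = 976.97 Myr.
Durations: Permian 46.998, Triassic 50.502, Cryogenian 85, Tonian 280, Paleogene 42.97 → longest is Tonian (280 Myr).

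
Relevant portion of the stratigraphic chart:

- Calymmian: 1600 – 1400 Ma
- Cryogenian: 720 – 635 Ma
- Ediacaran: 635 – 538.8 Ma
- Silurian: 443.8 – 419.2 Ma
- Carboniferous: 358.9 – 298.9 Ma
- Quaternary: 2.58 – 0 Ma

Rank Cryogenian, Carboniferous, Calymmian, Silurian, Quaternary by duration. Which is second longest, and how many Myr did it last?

Durations: Cryogenian 85; Carboniferous 60; Calymmian 200; Silurian 24.6; Quaternary 2.58 Myr.
Sorted longest-first: Calymmian (200), Cryogenian (85), Carboniferous (60), Silurian (24.6), Quaternary (2.58).
The second longest is Cryogenian at 85 Myr.

Cryogenian, 85 million years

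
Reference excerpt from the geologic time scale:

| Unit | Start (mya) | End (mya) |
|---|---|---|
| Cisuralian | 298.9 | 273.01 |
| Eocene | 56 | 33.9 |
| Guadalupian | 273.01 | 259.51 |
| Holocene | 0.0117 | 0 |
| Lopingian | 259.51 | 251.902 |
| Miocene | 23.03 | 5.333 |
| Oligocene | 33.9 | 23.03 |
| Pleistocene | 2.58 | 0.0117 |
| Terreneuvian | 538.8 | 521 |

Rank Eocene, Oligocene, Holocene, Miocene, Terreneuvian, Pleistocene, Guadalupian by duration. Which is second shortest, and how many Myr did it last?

Pleistocene, 2.5683 million years

Durations: Eocene 22.1; Oligocene 10.87; Holocene 0.0117; Miocene 17.697; Terreneuvian 17.8; Pleistocene 2.5683; Guadalupian 13.5 Myr.
Sorted shortest-first: Holocene (0.0117), Pleistocene (2.5683), Oligocene (10.87), Guadalupian (13.5), Miocene (17.697), Terreneuvian (17.8), Eocene (22.1).
The second shortest is Pleistocene at 2.5683 Myr.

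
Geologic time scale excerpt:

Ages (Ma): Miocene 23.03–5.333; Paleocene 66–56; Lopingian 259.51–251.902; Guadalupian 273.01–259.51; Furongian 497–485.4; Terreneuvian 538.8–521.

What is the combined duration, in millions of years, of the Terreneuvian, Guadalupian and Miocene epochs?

Duration is start − end for each: (538.8 − 521) + (273.01 − 259.51) + (23.03 − 5.333).
That is 17.8 + 13.5 + 17.697, which totals 48.997 million years.

48.997 million years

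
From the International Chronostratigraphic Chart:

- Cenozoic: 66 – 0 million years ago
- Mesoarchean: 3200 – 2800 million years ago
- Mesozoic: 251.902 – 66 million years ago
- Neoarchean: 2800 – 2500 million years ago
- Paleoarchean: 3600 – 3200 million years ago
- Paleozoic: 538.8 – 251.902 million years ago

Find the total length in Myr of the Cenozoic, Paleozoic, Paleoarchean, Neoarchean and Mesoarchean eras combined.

Duration is start − end for each: (66 − 0) + (538.8 − 251.902) + (3600 − 3200) + (2800 − 2500) + (3200 − 2800).
That is 66 + 286.898 + 400 + 300 + 400, which totals 1452.898 million years.

1452.898 million years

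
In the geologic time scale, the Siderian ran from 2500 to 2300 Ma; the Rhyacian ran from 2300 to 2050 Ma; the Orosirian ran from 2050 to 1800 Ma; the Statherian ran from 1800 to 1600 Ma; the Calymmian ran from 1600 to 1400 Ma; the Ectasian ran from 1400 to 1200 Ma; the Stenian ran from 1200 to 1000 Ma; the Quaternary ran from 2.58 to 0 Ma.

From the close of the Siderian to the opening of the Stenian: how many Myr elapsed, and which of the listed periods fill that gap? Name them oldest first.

End of Siderian = 2300 Ma; start of Stenian = 1200 Ma.
Gap = 2300 − 1200 = 1100 Myr.
Periods wholly inside 2300–1200 Ma: Rhyacian (2300–2050), Orosirian (2050–1800), Statherian (1800–1600), Calymmian (1600–1400), Ectasian (1400–1200).

1100 million years; Rhyacian, Orosirian, Statherian, Calymmian, Ectasian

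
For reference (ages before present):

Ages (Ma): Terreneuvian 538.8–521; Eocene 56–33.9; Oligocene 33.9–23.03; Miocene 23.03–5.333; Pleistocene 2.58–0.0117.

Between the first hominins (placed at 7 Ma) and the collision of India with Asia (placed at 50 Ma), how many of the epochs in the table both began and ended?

50 Ma sits inside the Eocene (56–33.9) and 7 Ma inside the Miocene (23.03–5.333); neither of those is wholly between the two dates.
The listed epochs lying completely between them are Oligocene — 1 in all.

1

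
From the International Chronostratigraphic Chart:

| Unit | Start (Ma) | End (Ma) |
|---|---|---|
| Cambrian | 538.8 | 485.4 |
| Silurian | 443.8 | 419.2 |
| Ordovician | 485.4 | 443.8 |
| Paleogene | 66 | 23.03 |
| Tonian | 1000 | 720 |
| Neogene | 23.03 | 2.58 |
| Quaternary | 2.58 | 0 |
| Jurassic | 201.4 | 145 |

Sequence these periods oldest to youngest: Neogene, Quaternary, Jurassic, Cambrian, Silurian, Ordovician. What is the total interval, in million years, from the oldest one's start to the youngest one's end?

Cambrian → Ordovician → Silurian → Jurassic → Neogene → Quaternary; total span 538.8 Myr

Start ages (Ma): Cambrian 538.8, Ordovician 485.4, Silurian 443.8, Jurassic 201.4, Neogene 23.03, Quaternary 2.58.
Ordered oldest to youngest: Cambrian, Ordovician, Silurian, Jurassic, Neogene, Quaternary.
Span = 538.8 − 0 = 538.8 Myr.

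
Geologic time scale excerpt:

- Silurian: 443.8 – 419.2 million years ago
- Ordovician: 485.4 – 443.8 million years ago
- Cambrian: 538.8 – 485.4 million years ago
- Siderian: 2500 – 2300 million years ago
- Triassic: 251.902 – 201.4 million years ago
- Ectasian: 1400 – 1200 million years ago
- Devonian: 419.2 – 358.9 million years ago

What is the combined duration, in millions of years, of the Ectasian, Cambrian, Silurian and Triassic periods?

328.502 million years

Duration is start − end for each: (1400 − 1200) + (538.8 − 485.4) + (443.8 − 419.2) + (251.902 − 201.4).
That is 200 + 53.4 + 24.6 + 50.502, which totals 328.502 million years.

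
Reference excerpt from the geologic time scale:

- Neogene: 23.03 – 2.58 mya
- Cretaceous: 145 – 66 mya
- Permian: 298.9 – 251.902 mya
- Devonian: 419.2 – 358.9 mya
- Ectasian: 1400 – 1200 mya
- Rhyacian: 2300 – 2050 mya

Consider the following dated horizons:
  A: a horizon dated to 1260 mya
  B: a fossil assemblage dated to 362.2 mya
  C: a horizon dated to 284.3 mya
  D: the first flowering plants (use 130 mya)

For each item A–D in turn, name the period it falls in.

A — Ectasian; B — Devonian; C — Permian; D — Cretaceous

Match each age against the start–end ranges in the excerpt: A = 1260 Ma → Ectasian (1400–1200); B = 362.2 Ma → Devonian (419.2–358.9); C = 284.3 Ma → Permian (298.9–251.902); D = 130 Ma → Cretaceous (145–66).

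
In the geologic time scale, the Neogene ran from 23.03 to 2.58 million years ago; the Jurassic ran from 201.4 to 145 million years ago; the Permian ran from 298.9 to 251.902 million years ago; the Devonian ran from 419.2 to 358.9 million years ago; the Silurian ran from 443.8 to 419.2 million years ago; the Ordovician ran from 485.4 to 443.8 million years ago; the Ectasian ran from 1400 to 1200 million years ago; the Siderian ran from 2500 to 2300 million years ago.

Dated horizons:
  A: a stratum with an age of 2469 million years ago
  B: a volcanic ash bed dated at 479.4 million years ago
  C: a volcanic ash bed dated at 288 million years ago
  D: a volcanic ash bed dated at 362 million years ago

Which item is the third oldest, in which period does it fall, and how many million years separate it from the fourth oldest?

Sorted oldest-first by Ma: A (2469), B (479.4), D (362), C (288).
The third oldest is D at 362 Ma, which lies in 419.2–358.9 Ma: the Devonian.
The fourth oldest is C at 288 Ma; separation = |362 − 288| = 74 Myr.

D, in the Devonian; 74 million years to C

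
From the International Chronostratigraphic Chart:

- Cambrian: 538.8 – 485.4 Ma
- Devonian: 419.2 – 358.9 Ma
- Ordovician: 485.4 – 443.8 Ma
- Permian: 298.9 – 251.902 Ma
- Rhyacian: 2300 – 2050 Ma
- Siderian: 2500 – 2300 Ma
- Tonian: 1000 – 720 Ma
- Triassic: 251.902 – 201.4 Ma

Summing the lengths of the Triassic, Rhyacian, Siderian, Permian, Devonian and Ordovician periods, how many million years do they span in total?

649.4 million years

Each duration: Triassic = 50.502; Rhyacian = 250; Siderian = 200; Permian = 46.998; Devonian = 60.3; Ordovician = 41.6.
Sum: 50.502 + 250 + 200 + 46.998 + 60.3 + 41.6 = 649.4 Myr.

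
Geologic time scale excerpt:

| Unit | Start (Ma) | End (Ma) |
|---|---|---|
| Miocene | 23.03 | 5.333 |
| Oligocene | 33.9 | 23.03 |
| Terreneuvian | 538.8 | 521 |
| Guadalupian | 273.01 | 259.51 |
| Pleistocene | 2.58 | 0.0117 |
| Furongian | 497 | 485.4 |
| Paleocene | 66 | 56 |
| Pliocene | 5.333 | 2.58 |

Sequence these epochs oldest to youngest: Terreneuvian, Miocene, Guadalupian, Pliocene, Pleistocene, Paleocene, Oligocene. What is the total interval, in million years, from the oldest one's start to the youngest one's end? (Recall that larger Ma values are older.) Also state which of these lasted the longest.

Terreneuvian → Guadalupian → Paleocene → Oligocene → Miocene → Pliocene → Pleistocene; total span 538.7883 Myr; longest is Terreneuvian

From the excerpt: Terreneuvian 538.8–521; Miocene 23.03–5.333; Guadalupian 273.01–259.51; Pliocene 5.333–2.58; Pleistocene 2.58–0.0117; Paleocene 66–56; Oligocene 33.9–23.03 (Ma).
Larger Ma is earlier, so the oldest is Terreneuvian and the youngest is Pleistocene; oldest to youngest: Terreneuvian, Guadalupian, Paleocene, Oligocene, Miocene, Pliocene, Pleistocene.
Oldest start 538.8 minus youngest end 0.0117 gives 538.7883 Myr overall.
Individual lengths (start − end): Pliocene 2.753; Pleistocene 2.5683; Terreneuvian 17.8; Guadalupian 13.5; Paleocene 10; Oligocene 10.87; Miocene 17.697. The largest is Terreneuvian at 17.8 Myr.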